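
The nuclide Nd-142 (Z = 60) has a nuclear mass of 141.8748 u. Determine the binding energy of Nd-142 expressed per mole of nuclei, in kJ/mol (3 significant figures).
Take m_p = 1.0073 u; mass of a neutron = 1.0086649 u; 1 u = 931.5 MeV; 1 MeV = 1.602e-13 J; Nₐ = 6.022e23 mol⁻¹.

Σm = 60·m_p + 82·m_n = 60.4380 + 82.7105218 = 143.1485218 u
The mass defect is 143.1485218 − 141.8748 = 1.2737218 u.
Binding energy = Δm·c² = 1.2737218 × 931.5 MeV/u = 1186.47 MeV
Per nucleus in joules: 1186.47 MeV × 1.602e-13 J/MeV = 1.9007e-10 J
Per mole: 1.9007e-10 J × 6.022e23 mol⁻¹ = 1.1446e+14 J/mol

1.14e+11 kJ/mol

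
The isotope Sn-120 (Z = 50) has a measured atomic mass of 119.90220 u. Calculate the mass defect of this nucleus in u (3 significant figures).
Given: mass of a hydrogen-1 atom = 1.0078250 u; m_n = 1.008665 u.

1.10 u

With 50 protons and 70 neutrons (A = 120):
Σm = 50·m(¹H) + 70·m_n = 50.3912500 + 70.606550 = 120.9978000 u
Mass defect Δm = 120.9978000 − 119.90220 = 1.0956000 u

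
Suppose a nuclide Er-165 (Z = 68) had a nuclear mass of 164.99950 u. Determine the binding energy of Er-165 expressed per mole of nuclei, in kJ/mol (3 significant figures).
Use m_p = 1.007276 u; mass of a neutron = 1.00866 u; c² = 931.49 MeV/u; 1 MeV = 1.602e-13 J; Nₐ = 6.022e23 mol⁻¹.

1.20e+11 kJ/mol

Total constituent mass: 68 × 1.007276 + 97 × 1.00866 = 166.334788 u
The mass defect is 166.334788 − 164.99950 = 1.335288 u.
E_B = 1.335288 × 931.49 = 1243.81 MeV
Per nucleus in joules: 1243.81 MeV × 1.602e-13 J/MeV = 1.9926e-10 J
Per mole: 1.9926e-10 J × 6.022e23 mol⁻¹ = 1.1999e+14 J/mol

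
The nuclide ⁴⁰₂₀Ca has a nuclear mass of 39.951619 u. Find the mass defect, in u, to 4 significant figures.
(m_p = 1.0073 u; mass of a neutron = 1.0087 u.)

The nucleus contains 20 protons and 40 − 20 = 20 neutrons.
Total constituent mass: 20 × 1.0073 + 20 × 1.0087 = 40.3200 u
Δm = 40.3200 − 39.951619 = 0.368381 u

0.3684 u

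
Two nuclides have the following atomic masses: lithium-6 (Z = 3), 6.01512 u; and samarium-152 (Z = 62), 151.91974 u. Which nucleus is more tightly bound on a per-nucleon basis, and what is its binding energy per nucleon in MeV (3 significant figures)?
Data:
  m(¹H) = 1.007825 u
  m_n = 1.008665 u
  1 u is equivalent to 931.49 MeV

lithium-6: Σm = 3(1.007825) + 3(1.008665) = 6.049470 u; Δm = 0.034350 u; E_B = 31.997 MeV; E_B/A = 5.333 MeV
samarium-152: Σm = 62(1.007825) + 90(1.008665) = 153.265000 u; Δm = 1.345260 u; E_B = 1253.1 MeV; E_B/A = 8.244 MeV
samarium-152 has the higher binding energy per nucleon, so it is the more tightly bound nucleus.

samarium-152; 8.24 MeV/nucleon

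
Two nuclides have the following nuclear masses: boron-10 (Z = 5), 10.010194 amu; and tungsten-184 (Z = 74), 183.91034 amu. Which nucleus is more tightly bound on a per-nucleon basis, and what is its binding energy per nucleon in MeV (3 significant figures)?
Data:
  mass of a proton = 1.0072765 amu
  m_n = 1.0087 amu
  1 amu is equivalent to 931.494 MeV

tungsten-184; 8.02 MeV/nucleon

boron-10: Σm = 5(1.0072765) + 5(1.0087) = 10.0798825 amu; Δm = 0.0696885 amu; E_B = 64.914 MeV; E_B/A = 6.491 MeV
tungsten-184: Σm = 74(1.0072765) + 110(1.0087) = 185.4954610 amu; Δm = 1.5851210 amu; E_B = 1476.53 MeV; E_B/A = 8.0246 MeV
tungsten-184 has the higher binding energy per nucleon, so it is the more tightly bound nucleus.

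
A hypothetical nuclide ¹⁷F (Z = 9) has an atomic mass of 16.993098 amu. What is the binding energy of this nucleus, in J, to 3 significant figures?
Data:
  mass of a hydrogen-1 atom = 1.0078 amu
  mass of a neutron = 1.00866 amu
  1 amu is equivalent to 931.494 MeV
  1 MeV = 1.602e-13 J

Z = 9, so N = A − Z = 17 − 9 = 8.
Total constituent mass: 9 × 1.0078 + 8 × 1.00866 = 17.13948 amu
The mass defect is 17.13948 − 16.993098 = 0.146382 amu.
Converting to energy: 0.146382 amu × 931.494 MeV/amu = 136.354 MeV
In joules: 136.354 MeV × 1.602e-13 J/MeV = 2.1844e-11 J

2.18e-11 J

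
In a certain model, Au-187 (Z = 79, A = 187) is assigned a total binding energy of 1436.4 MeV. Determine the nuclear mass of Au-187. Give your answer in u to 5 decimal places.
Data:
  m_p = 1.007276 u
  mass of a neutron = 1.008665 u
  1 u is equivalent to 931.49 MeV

186.96858 u

Mass defect = 1436.4 MeV / (931.49 MeV/u) = 1.5420455 u
Constituent mass = 79(1.007276) + 108(1.008665) = 188.510624 u
Nuclear mass = 188.510624 − 1.5420455 = 186.9685785 u ≈ 186.96858 u (to 5 decimal places)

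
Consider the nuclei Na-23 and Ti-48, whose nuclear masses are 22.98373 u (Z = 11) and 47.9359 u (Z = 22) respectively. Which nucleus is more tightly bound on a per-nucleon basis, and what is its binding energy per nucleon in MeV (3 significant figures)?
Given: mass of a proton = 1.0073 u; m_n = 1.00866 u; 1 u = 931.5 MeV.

Na-23: Σm = 11(1.0073) + 12(1.00866) = 23.18422 u; Δm = 0.20049 u; E_B = 186.76 MeV; E_B/A = 8.120 MeV
Ti-48: Σm = 22(1.0073) + 26(1.00866) = 48.38576 u; Δm = 0.44986 u; E_B = 419.04 MeV; E_B/A = 8.730 MeV
Ti-48 has the higher binding energy per nucleon, so it is the more tightly bound nucleus.

Ti-48; 8.73 MeV/nucleon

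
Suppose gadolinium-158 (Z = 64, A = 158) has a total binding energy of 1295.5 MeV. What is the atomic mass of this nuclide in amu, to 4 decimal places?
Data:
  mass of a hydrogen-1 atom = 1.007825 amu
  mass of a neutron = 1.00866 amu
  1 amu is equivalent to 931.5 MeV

157.9241 amu

Mass defect = 1295.5 MeV / (931.5 MeV/amu) = 1.390768 amu
Constituent mass = 64(1.007825) + 94(1.00866) = 159.314840 amu
Atomic mass = 159.314840 − 1.390768 = 157.924072 amu ≈ 157.9241 amu (to 4 decimal places)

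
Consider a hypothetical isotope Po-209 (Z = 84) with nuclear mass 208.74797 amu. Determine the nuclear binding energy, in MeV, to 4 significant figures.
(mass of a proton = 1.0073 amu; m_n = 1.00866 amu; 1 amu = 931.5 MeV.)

Σm = 84·m_p + 125·m_n = 84.6132 + 126.08250 = 210.69570 amu
Mass defect Δm = 210.69570 − 208.74797 = 1.94773 amu
E_B = 1.94773 × 931.5 = 1814.31 MeV

1814 MeV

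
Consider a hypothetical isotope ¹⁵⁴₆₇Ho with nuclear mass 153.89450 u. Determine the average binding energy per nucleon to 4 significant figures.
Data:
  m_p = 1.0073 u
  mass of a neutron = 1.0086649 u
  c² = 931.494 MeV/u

8.156 MeV/nucleon

Z = 67, so N = A − Z = 154 − 67 = 87.
Total constituent mass: 67 × 1.0073 + 87 × 1.0086649 = 155.2429463 u
The mass defect is 155.2429463 − 153.89450 = 1.3484463 u.
Binding energy = Δm·c² = 1.3484463 × 931.494 MeV/u = 1256.07 MeV
Per nucleon: 1256.07 / 154 = 8.156 MeV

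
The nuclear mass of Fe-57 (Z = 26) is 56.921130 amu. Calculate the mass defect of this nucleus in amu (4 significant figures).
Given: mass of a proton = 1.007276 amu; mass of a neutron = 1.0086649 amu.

Total constituent mass: 26 × 1.007276 + 31 × 1.0086649 = 57.4577879 amu
Δm = 57.4577879 − 56.921130 = 0.5366579 amu

0.5367 amu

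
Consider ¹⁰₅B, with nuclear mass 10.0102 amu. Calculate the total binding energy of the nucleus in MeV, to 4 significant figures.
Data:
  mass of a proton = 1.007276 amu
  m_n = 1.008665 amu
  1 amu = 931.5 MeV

The nucleus contains 5 protons and 10 − 5 = 5 neutrons.
Total constituent mass: 5 × 1.007276 + 5 × 1.008665 = 10.079705 amu
Δm = 10.079705 − 10.0102 = 0.069505 amu
Converting to energy: 0.069505 amu × 931.5 MeV/amu = 64.7439 MeV

64.74 MeV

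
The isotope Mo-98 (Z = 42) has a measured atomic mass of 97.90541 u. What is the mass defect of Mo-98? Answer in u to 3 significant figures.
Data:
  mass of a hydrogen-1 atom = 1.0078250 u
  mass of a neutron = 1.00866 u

0.908 u

The nucleus contains 42 protons and 98 − 42 = 56 neutrons.
Total constituent mass: 42 × 1.0078250 + 56 × 1.00866 = 98.8136100 u
Δm = 98.8136100 − 97.90541 = 0.9082000 u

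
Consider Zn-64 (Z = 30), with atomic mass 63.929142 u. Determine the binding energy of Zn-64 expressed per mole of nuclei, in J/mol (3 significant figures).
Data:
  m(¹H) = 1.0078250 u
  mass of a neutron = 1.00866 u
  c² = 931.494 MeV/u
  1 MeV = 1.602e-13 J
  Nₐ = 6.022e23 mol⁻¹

Σm = 30·m(¹H) + 34·m_n = 30.2347500 + 34.29444 = 64.5291900 u
Mass defect Δm = 64.5291900 − 63.929142 = 0.6000480 u
E_B = 0.6000480 × 931.494 = 558.941 MeV
Per nucleus in joules: 558.941 MeV × 1.602e-13 J/MeV = 8.9542e-11 J
Per mole: 8.9542e-11 J × 6.022e23 mol⁻¹ = 5.3922e+13 J/mol

5.39e+13 J/mol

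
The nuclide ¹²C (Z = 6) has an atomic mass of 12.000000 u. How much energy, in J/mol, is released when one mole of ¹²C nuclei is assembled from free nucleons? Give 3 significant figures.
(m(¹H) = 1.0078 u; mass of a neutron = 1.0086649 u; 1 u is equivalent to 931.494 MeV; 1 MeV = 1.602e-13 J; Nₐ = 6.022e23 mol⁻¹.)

Z = 6, so N = A − Z = 12 − 6 = 6.
Σm = 6·m(¹H) + 6·m_n = 6.0468 + 6.0519894 = 12.0987894 u
Mass defect Δm = 12.0987894 − 12.000000 = 0.0987894 u
E_B = 0.0987894 × 931.494 = 92.0217 MeV
Per nucleus in joules: 92.0217 MeV × 1.602e-13 J/MeV = 1.4742e-11 J
Per mole: 1.4742e-11 J × 6.022e23 mol⁻¹ = 8.8776e+12 J/mol

8.88e+12 J/mol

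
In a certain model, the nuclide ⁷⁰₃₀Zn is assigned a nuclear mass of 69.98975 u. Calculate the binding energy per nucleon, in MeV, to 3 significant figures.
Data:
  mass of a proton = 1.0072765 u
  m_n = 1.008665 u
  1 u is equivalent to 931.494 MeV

7.65 MeV/nucleon

Z = 30, so N = A − Z = 70 − 30 = 40.
Mass of separated nucleons = 30(1.0072765) + 40(1.008665) = 30.2182950 + 40.346600 = 70.5648950 u
Δm = 70.5648950 − 69.98975 = 0.5751450 u
E_B = 0.5751450 × 931.494 = 535.744 MeV
BE/A = 535.744 MeV / 70 = 7.653 MeV/nucleon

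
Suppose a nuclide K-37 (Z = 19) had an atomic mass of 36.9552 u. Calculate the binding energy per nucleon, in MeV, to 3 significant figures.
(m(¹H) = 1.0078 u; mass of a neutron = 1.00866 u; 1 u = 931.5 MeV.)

With 19 protons and 18 neutrons (A = 37):
Σm = 19·m(¹H) + 18·m_n = 19.1482 + 18.15588 = 37.30408 u
The mass defect is 37.30408 − 36.9552 = 0.34888 u.
Binding energy = Δm·c² = 0.34888 × 931.5 MeV/u = 324.982 MeV
Per nucleon: 324.982 / 37 = 8.783 MeV

8.78 MeV/nucleon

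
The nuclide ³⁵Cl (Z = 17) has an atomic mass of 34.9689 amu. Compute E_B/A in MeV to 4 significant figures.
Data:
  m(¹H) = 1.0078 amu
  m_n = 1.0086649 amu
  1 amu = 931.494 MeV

8.508 MeV/nucleon

Z = 17, so N = A − Z = 35 − 17 = 18.
Total constituent mass: 17 × 1.0078 + 18 × 1.0086649 = 35.2885682 amu
The mass defect is 35.2885682 − 34.9689 = 0.3196682 amu.
Converting to energy: 0.3196682 amu × 931.494 MeV/amu = 297.769 MeV
BE/A = 297.769 MeV / 35 = 8.508 MeV/nucleon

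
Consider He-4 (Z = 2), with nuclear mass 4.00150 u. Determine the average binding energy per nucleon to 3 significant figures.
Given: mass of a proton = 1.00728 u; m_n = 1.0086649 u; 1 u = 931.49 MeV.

With 2 protons and 2 neutrons (A = 4):
Σm = 2·m_p + 2·m_n = 2.01456 + 2.0173298 = 4.0318898 u
Mass defect Δm = 4.0318898 − 4.00150 = 0.0303898 u
Converting to energy: 0.0303898 u × 931.49 MeV/u = 28.3078 MeV
BE/A = 28.3078 MeV / 4 = 7.077 MeV/nucleon

7.08 MeV/nucleon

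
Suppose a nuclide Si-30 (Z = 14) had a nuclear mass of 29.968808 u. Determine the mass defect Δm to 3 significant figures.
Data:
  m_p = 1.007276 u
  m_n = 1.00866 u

With 14 protons and 16 neutrons (A = 30):
Σm = 14·m_p + 16·m_n = 14.101864 + 16.13856 = 30.240424 u
Δm = 30.240424 − 29.968808 = 0.271616 u

0.272 u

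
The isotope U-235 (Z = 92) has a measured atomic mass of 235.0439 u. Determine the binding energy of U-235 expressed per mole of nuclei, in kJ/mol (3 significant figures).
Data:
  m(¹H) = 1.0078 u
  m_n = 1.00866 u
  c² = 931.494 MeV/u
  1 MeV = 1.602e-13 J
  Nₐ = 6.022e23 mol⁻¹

1.72e+11 kJ/mol

The nucleus contains 92 protons and 235 − 92 = 143 neutrons.
Mass of separated nucleons = 92(1.0078) + 143(1.00866) = 92.7176 + 144.23838 = 236.95598 u
Δm = 236.95598 − 235.0439 = 1.91208 u
Converting to energy: 1.91208 u × 931.494 MeV/u = 1781.09 MeV
Per nucleus in joules: 1781.09 MeV × 1.602e-13 J/MeV = 2.8533e-10 J
Per mole: 2.8533e-10 J × 6.022e23 mol⁻¹ = 1.7183e+14 J/mol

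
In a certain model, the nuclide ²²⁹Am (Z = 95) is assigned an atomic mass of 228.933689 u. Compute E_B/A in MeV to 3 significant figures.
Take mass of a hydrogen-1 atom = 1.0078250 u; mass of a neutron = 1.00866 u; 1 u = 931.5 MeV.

Mass of separated nucleons = 95(1.0078250) + 134(1.00866) = 95.7433750 + 135.16044 = 230.9038150 u
The mass defect is 230.9038150 − 228.933689 = 1.9701260 u.
Binding energy = Δm·c² = 1.9701260 × 931.5 MeV/u = 1835.17 MeV
Dividing by A = 229 gives 8.014 MeV per nucleon.

8.01 MeV/nucleon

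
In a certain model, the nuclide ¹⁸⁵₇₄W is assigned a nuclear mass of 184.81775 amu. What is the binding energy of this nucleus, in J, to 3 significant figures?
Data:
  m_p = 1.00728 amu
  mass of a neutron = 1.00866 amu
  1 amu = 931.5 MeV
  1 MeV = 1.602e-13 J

Mass of separated nucleons = 74(1.00728) + 111(1.00866) = 74.53872 + 111.96126 = 186.49998 amu
Δm = 186.49998 − 184.81775 = 1.68223 amu
E_B = 1.68223 × 931.5 = 1567.00 MeV
In joules: 1567.00 MeV × 1.602e-13 J/MeV = 2.5103e-10 J

2.51e-10 J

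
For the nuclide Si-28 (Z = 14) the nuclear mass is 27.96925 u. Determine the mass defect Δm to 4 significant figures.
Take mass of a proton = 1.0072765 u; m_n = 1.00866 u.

0.2539 u

The nucleus contains 14 protons and 28 − 14 = 14 neutrons.
Σm = 14·m_p + 14·m_n = 14.1018710 + 14.12124 = 28.2231110 u
The mass defect is 28.2231110 − 27.96925 = 0.2538610 u.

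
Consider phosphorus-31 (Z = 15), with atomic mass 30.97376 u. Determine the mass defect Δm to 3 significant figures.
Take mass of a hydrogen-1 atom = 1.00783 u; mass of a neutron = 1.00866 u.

0.282 u

Σm = 15·m(¹H) + 16·m_n = 15.11745 + 16.13856 = 31.25601 u
Δm = 31.25601 − 30.97376 = 0.28225 u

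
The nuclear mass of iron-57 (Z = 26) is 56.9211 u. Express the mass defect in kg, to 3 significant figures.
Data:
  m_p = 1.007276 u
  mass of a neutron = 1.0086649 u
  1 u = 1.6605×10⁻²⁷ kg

Σm = 26·m_p + 31·m_n = 26.189176 + 31.2686119 = 57.4577879 u
Δm = 57.4577879 − 56.9211 = 0.5366879 u
In SI units: 0.5366879 u × 1.6605×10⁻²⁷ kg/u = 8.9117e-28 kg

8.91e-28 kg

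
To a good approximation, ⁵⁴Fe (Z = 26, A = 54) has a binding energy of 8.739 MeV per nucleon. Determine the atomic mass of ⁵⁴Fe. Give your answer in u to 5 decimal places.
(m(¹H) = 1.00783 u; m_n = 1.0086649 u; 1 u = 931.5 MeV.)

Total binding energy = 54 × 8.739 = 471.906 MeV
Mass defect = 471.906 MeV / (931.5 MeV/u) = 0.5066087 u
Constituent mass = 26(1.00783) + 28(1.0086649) = 54.4461972 u
Atomic mass = 54.4461972 − 0.5066087 = 53.9395885 u ≈ 53.93959 u (to 5 decimal places)

53.93959 u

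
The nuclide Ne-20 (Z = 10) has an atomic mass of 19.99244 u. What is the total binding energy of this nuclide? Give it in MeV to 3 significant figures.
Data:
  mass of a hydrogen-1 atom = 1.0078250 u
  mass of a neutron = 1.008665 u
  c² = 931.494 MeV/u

161 MeV

Total constituent mass: 10 × 1.0078250 + 10 × 1.008665 = 20.1649000 u
The mass defect is 20.1649000 − 19.99244 = 0.1724600 u.
E_B = 0.1724600 × 931.494 = 160.645 MeV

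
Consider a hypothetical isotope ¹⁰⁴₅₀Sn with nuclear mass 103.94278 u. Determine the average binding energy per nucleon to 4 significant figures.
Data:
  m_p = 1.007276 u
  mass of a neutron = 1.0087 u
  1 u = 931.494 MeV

Mass of separated nucleons = 50(1.007276) + 54(1.0087) = 50.363800 + 54.4698 = 104.833600 u
The mass defect is 104.833600 − 103.94278 = 0.890820 u.
Binding energy = Δm·c² = 0.890820 × 931.494 MeV/u = 829.793 MeV
Dividing by A = 104 gives 7.979 MeV per nucleon.

7.979 MeV/nucleon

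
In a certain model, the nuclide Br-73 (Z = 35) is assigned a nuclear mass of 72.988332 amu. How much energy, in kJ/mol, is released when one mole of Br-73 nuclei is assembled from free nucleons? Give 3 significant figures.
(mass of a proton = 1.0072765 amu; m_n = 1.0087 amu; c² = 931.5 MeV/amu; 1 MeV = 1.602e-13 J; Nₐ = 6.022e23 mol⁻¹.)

With 35 protons and 38 neutrons (A = 73):
Total constituent mass: 35 × 1.0072765 + 38 × 1.0087 = 73.5852775 amu
The mass defect is 73.5852775 − 72.988332 = 0.5969455 amu.
Converting to energy: 0.5969455 amu × 931.5 MeV/amu = 556.055 MeV
Per nucleus in joules: 556.055 MeV × 1.602e-13 J/MeV = 8.9080e-11 J
Per mole: 8.9080e-11 J × 6.022e23 mol⁻¹ = 5.3644e+13 J/mol

5.36e+10 kJ/mol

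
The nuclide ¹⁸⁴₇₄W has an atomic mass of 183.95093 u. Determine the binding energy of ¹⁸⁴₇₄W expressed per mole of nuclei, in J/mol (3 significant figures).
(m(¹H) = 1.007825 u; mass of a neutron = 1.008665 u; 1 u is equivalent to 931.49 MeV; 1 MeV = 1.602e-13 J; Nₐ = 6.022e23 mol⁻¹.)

1.42e+14 J/mol

With 74 protons and 110 neutrons (A = 184):
Σm = 74·m(¹H) + 110·m_n = 74.579050 + 110.953150 = 185.532200 u
The mass defect is 185.532200 − 183.95093 = 1.581270 u.
E_B = 1.581270 × 931.49 = 1472.94 MeV
Per nucleus in joules: 1472.94 MeV × 1.602e-13 J/MeV = 2.3596e-10 J
Per mole: 2.3596e-10 J × 6.022e23 mol⁻¹ = 1.4210e+14 J/mol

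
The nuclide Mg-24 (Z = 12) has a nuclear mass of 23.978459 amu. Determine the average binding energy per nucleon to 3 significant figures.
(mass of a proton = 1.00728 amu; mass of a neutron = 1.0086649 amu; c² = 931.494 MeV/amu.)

8.26 MeV/nucleon

With 12 protons and 12 neutrons (A = 24):
Mass of separated nucleons = 12(1.00728) + 12(1.0086649) = 12.08736 + 12.1039788 = 24.1913388 amu
Δm = 24.1913388 − 23.978459 = 0.2128798 amu
E_B = 0.2128798 × 931.494 = 198.296 MeV
Per nucleon: 198.296 / 24 = 8.262 MeV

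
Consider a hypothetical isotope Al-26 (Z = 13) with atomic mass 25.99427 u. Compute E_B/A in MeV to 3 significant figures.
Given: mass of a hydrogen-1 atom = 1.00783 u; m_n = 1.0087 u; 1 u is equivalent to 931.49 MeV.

7.90 MeV/nucleon

With 13 protons and 13 neutrons (A = 26):
Total constituent mass: 13 × 1.00783 + 13 × 1.0087 = 26.21489 u
The mass defect is 26.21489 − 25.99427 = 0.22062 u.
E_B = 0.22062 × 931.49 = 205.505 MeV
BE/A = 205.505 MeV / 26 = 7.904 MeV/nucleon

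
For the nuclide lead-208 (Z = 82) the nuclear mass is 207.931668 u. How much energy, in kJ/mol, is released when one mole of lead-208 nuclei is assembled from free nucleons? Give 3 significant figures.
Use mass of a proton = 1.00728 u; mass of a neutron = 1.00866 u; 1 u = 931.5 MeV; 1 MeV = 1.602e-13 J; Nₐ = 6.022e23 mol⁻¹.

Z = 82, so N = A − Z = 208 − 82 = 126.
Σm = 82·m_p + 126·m_n = 82.59696 + 127.09116 = 209.68812 u
Δm = 209.68812 − 207.931668 = 1.756452 u
Binding energy = Δm·c² = 1.756452 × 931.5 MeV/u = 1636.14 MeV
Per nucleus in joules: 1636.14 MeV × 1.602e-13 J/MeV = 2.6211e-10 J
Per mole: 2.6211e-10 J × 6.022e23 mol⁻¹ = 1.5784e+14 J/mol

1.58e+11 kJ/mol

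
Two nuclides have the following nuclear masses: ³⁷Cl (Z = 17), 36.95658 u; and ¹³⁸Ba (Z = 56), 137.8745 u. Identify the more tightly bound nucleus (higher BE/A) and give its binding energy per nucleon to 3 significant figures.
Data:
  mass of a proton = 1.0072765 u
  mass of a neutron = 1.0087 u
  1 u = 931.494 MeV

³⁷Cl: Σm = 17(1.0072765) + 20(1.0087) = 37.2977005 u; Δm = 0.3411205 u; E_B = 317.75 MeV; E_B/A = 8.588 MeV
¹³⁸Ba: Σm = 56(1.0072765) + 82(1.0087) = 139.1208840 u; Δm = 1.2463840 u; E_B = 1161.0 MeV; E_B/A = 8.413 MeV
³⁷Cl has the higher binding energy per nucleon, so it is the more tightly bound nucleus.

³⁷Cl; 8.59 MeV/nucleon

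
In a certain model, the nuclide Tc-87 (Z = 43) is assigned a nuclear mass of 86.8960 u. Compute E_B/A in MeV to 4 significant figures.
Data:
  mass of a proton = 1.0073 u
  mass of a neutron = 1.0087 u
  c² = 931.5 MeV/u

With 43 protons and 44 neutrons (A = 87):
Mass of separated nucleons = 43(1.0073) + 44(1.0087) = 43.3139 + 44.3828 = 87.6967 u
Mass defect Δm = 87.6967 − 86.8960 = 0.8007 u
Binding energy = Δm·c² = 0.8007 × 931.5 MeV/u = 745.852 MeV
Per nucleon: 745.852 / 87 = 8.573 MeV

8.573 MeV/nucleon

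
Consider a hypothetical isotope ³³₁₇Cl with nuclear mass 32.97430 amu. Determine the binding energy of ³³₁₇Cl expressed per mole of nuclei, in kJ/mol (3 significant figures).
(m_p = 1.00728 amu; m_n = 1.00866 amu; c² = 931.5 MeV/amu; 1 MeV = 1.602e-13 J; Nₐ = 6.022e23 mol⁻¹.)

Σm = 17·m_p + 16·m_n = 17.12376 + 16.13856 = 33.26232 amu
The mass defect is 33.26232 − 32.97430 = 0.28802 amu.
Binding energy = Δm·c² = 0.28802 × 931.5 MeV/amu = 268.291 MeV
Per nucleus in joules: 268.291 MeV × 1.602e-13 J/MeV = 4.2980e-11 J
Per mole: 4.2980e-11 J × 6.022e23 mol⁻¹ = 2.5883e+13 J/mol

2.59e+10 kJ/mol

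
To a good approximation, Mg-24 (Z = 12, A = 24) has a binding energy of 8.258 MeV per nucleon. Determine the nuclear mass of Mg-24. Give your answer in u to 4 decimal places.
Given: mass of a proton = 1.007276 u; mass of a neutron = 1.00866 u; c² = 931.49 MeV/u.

Total binding energy = 24 × 8.258 = 198.192 MeV
Mass defect = 198.192 MeV / (931.49 MeV/u) = 0.212769 u
Constituent mass = 12(1.007276) + 12(1.00866) = 24.191232 u
Nuclear mass = 24.191232 − 0.212769 = 23.978463 u ≈ 23.9785 u (to 4 decimal places)

23.9785 u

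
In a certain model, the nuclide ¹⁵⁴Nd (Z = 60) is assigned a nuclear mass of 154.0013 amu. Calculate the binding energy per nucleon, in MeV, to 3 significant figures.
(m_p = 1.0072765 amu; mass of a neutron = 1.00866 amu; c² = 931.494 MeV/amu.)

Total constituent mass: 60 × 1.0072765 + 94 × 1.00866 = 155.2506300 amu
Mass defect Δm = 155.2506300 − 154.0013 = 1.2493300 amu
Binding energy = Δm·c² = 1.2493300 × 931.494 MeV/amu = 1163.74 MeV
BE/A = 1163.74 MeV / 154 = 7.557 MeV/nucleon

7.56 MeV/nucleon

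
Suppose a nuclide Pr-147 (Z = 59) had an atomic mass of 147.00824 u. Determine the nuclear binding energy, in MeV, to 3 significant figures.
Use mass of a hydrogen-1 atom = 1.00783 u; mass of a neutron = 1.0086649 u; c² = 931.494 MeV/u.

Total constituent mass: 59 × 1.00783 + 88 × 1.0086649 = 148.2244812 u
Δm = 148.2244812 − 147.00824 = 1.2162412 u
Binding energy = Δm·c² = 1.2162412 × 931.494 MeV/u = 1132.92 MeV

1130 MeV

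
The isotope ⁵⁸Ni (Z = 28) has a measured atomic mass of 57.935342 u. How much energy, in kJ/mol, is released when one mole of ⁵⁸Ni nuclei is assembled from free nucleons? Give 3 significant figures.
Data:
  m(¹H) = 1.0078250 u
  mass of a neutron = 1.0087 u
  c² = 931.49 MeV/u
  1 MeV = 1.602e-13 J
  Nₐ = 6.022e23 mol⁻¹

4.90e+10 kJ/mol

Mass of separated nucleons = 28(1.0078250) + 30(1.0087) = 28.2191000 + 30.2610 = 58.4801000 u
Δm = 58.4801000 − 57.935342 = 0.5447580 u
E_B = 0.5447580 × 931.49 = 507.437 MeV
Per nucleus in joules: 507.437 MeV × 1.602e-13 J/MeV = 8.1291e-11 J
Per mole: 8.1291e-11 J × 6.022e23 mol⁻¹ = 4.8953e+13 J/mol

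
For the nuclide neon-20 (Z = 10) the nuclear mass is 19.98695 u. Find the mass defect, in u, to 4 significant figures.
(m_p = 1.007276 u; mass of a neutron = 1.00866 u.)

Z = 10, so N = A − Z = 20 − 10 = 10.
Mass of separated nucleons = 10(1.007276) + 10(1.00866) = 10.072760 + 10.08660 = 20.159360 u
The mass defect is 20.159360 − 19.98695 = 0.172410 u.

0.1724 u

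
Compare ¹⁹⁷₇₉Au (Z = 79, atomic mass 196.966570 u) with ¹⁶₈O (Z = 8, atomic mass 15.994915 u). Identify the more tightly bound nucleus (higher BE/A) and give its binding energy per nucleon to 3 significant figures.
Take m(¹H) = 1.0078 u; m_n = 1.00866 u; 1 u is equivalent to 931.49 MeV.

¹⁹⁷₇₉Au: Σm = 79(1.0078) + 118(1.00866) = 198.63808 u; Δm = 1.671510 u; E_B = 1557.0 MeV; E_B/A = 7.904 MeV
¹⁶₈O: Σm = 8(1.0078) + 8(1.00866) = 16.13168 u; Δm = 0.136765 u; E_B = 127.395 MeV; E_B/A = 7.962 MeV
¹⁶₈O has the higher binding energy per nucleon, so it is the more tightly bound nucleus.

¹⁶₈O; 7.96 MeV/nucleon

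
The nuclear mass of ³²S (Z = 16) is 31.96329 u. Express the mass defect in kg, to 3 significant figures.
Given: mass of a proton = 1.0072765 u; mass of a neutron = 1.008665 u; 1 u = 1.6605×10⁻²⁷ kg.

4.84e-28 kg

Mass of separated nucleons = 16(1.0072765) + 16(1.008665) = 16.1164240 + 16.138640 = 32.2550640 u
Mass defect Δm = 32.2550640 − 31.96329 = 0.2917740 u
In SI units: 0.2917740 u × 1.6605×10⁻²⁷ kg/u = 4.8449e-28 kg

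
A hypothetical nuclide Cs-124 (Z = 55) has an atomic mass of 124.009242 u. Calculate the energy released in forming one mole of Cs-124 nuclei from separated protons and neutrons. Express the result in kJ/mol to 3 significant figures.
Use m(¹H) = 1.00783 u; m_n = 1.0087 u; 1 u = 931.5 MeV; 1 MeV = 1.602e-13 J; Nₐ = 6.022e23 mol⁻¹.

Total constituent mass: 55 × 1.00783 + 69 × 1.0087 = 125.03095 u
The mass defect is 125.03095 − 124.009242 = 1.021708 u.
E_B = 1.021708 × 931.5 = 951.721 MeV
Per nucleus in joules: 951.721 MeV × 1.602e-13 J/MeV = 1.5247e-10 J
Per mole: 1.5247e-10 J × 6.022e23 mol⁻¹ = 9.1817e+13 J/mol

9.18e+10 kJ/mol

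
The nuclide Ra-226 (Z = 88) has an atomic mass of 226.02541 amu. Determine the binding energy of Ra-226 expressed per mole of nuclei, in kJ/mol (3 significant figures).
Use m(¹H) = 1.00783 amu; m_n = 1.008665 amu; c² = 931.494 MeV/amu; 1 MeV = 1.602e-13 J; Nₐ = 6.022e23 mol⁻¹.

1.67e+11 kJ/mol

Mass of separated nucleons = 88(1.00783) + 138(1.008665) = 88.68904 + 139.195770 = 227.884810 amu
Mass defect Δm = 227.884810 − 226.02541 = 1.859400 amu
E_B = 1.859400 × 931.494 = 1732.02 MeV
Per nucleus in joules: 1732.02 MeV × 1.602e-13 J/MeV = 2.7747e-10 J
Per mole: 2.7747e-10 J × 6.022e23 mol⁻¹ = 1.6709e+14 J/mol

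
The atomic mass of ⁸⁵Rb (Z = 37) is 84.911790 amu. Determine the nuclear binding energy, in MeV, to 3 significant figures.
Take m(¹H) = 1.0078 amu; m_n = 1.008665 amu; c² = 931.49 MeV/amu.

738 MeV

The nucleus contains 37 protons and 85 − 37 = 48 neutrons.
Σm = 37·m(¹H) + 48·m_n = 37.2886 + 48.415920 = 85.704520 amu
The mass defect is 85.704520 − 84.911790 = 0.792730 amu.
E_B = 0.792730 × 931.49 = 738.420 MeV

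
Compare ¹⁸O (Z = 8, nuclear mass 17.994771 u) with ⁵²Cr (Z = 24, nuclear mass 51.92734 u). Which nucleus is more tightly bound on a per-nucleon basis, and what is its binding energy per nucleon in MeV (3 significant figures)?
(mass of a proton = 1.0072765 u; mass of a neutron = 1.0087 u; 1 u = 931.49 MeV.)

¹⁸O: Σm = 8(1.0072765) + 10(1.0087) = 18.1452120 u; Δm = 0.1504410 u; E_B = 140.13 MeV; E_B/A = 7.785 MeV
⁵²Cr: Σm = 24(1.0072765) + 28(1.0087) = 52.4182360 u; Δm = 0.4908960 u; E_B = 457.265 MeV; E_B/A = 8.794 MeV
⁵²Cr has the higher binding energy per nucleon, so it is the more tightly bound nucleus.

⁵²Cr; 8.79 MeV/nucleon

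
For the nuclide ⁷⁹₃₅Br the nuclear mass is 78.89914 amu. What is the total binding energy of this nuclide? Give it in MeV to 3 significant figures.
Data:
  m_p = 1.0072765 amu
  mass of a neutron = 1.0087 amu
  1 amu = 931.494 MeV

688 MeV

With 35 protons and 44 neutrons (A = 79):
Mass of separated nucleons = 35(1.0072765) + 44(1.0087) = 35.2546775 + 44.3828 = 79.6374775 amu
The mass defect is 79.6374775 − 78.89914 = 0.7383375 amu.
Converting to energy: 0.7383375 amu × 931.494 MeV/amu = 687.757 MeV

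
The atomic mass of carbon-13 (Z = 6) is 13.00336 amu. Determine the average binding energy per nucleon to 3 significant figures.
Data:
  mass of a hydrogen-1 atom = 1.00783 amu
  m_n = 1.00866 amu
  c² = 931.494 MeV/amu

7.47 MeV/nucleon

The nucleus contains 6 protons and 13 − 6 = 7 neutrons.
Σm = 6·m(¹H) + 7·m_n = 6.04698 + 7.06062 = 13.10760 amu
Δm = 13.10760 − 13.00336 = 0.10424 amu
Converting to energy: 0.10424 amu × 931.494 MeV/amu = 97.0989 MeV
Dividing by A = 13 gives 7.469 MeV per nucleon.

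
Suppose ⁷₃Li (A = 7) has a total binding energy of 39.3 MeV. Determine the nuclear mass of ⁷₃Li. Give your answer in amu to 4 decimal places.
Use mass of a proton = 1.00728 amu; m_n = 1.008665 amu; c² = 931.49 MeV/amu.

7.0143 amu

Mass defect = 39.3 MeV / (931.49 MeV/amu) = 0.042190 amu
Constituent mass = 3(1.00728) + 4(1.008665) = 7.056500 amu
Nuclear mass = 7.056500 − 0.042190 = 7.014310 amu ≈ 7.0143 amu (to 4 decimal places)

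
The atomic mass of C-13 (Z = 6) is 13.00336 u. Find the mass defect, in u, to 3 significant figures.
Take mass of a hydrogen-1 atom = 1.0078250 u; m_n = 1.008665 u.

0.104 u

Mass of separated nucleons = 6(1.0078250) + 7(1.008665) = 6.0469500 + 7.060655 = 13.1076050 u
Mass defect Δm = 13.1076050 − 13.00336 = 0.1042450 u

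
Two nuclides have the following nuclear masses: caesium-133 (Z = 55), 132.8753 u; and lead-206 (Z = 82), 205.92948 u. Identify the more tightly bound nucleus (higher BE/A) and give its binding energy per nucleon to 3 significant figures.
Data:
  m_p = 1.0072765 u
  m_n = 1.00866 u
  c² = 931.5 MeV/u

caesium-133: Σm = 55(1.0072765) + 78(1.00866) = 134.0756875 u; Δm = 1.2003875 u; E_B = 1118.16 MeV; E_B/A = 8.407 MeV
lead-206: Σm = 82(1.0072765) + 124(1.00866) = 207.6705130 u; Δm = 1.7410330 u; E_B = 1621.8 MeV; E_B/A = 7.873 MeV
caesium-133 has the higher binding energy per nucleon, so it is the more tightly bound nucleus.

caesium-133; 8.41 MeV/nucleon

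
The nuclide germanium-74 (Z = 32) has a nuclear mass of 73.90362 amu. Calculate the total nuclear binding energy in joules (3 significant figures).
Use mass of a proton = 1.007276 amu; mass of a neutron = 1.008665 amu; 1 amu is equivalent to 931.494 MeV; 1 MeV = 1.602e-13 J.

Total constituent mass: 32 × 1.007276 + 42 × 1.008665 = 74.596762 amu
Mass defect Δm = 74.596762 − 73.90362 = 0.693142 amu
E_B = 0.693142 × 931.494 = 645.658 MeV
In joules: 645.658 MeV × 1.602e-13 J/MeV = 1.0343e-10 J

1.03e-10 J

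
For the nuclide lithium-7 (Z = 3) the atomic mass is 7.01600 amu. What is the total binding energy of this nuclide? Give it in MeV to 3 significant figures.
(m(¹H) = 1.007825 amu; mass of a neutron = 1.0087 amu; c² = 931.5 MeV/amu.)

The nucleus contains 3 protons and 7 − 3 = 4 neutrons.
Total constituent mass: 3 × 1.007825 + 4 × 1.0087 = 7.058275 amu
The mass defect is 7.058275 − 7.01600 = 0.042275 amu.
Converting to energy: 0.042275 amu × 931.5 MeV/amu = 39.3792 MeV

39.4 MeV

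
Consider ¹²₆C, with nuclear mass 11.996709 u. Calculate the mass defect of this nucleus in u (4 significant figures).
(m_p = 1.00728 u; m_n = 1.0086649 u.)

0.09896 u

The nucleus contains 6 protons and 12 − 6 = 6 neutrons.
Mass of separated nucleons = 6(1.00728) + 6(1.0086649) = 6.04368 + 6.0519894 = 12.0956694 u
Mass defect Δm = 12.0956694 − 11.996709 = 0.0989604 u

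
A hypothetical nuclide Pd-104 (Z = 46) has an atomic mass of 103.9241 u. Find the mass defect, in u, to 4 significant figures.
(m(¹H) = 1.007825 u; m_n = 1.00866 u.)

0.9381 u

Z = 46, so N = A − Z = 104 − 46 = 58.
Σm = 46·m(¹H) + 58·m_n = 46.359950 + 58.50228 = 104.862230 u
Mass defect Δm = 104.862230 − 103.9241 = 0.938130 u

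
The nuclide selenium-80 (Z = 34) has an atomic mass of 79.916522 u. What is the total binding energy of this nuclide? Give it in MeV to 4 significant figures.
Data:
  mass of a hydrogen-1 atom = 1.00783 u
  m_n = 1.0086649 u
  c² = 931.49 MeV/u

697.0 MeV

The nucleus contains 34 protons and 80 − 34 = 46 neutrons.
Mass of separated nucleons = 34(1.00783) + 46(1.0086649) = 34.26622 + 46.3985854 = 80.6648054 u
The mass defect is 80.6648054 − 79.916522 = 0.7482834 u.
Converting to energy: 0.7482834 u × 931.49 MeV/u = 697.019 MeV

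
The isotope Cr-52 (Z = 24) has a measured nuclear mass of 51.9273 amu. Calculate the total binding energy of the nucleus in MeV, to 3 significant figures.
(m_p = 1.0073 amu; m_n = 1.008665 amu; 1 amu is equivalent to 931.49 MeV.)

Z = 24, so N = A − Z = 52 − 24 = 28.
Mass of separated nucleons = 24(1.0073) + 28(1.008665) = 24.1752 + 28.242620 = 52.417820 amu
Δm = 52.417820 − 51.9273 = 0.490520 amu
E_B = 0.490520 × 931.49 = 456.914 MeV

457 MeV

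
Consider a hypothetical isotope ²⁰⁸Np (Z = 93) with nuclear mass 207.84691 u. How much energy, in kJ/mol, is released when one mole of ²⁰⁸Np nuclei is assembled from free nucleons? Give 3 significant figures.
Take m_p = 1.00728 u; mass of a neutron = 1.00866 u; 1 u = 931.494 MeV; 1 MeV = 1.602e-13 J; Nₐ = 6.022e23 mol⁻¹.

1.64e+11 kJ/mol

With 93 protons and 115 neutrons (A = 208):
Mass of separated nucleons = 93(1.00728) + 115(1.00866) = 93.67704 + 115.99590 = 209.67294 u
The mass defect is 209.67294 − 207.84691 = 1.82603 u.
Binding energy = Δm·c² = 1.82603 × 931.494 MeV/u = 1700.94 MeV
Per nucleus in joules: 1700.94 MeV × 1.602e-13 J/MeV = 2.7249e-10 J
Per mole: 2.7249e-10 J × 6.022e23 mol⁻¹ = 1.6409e+14 J/mol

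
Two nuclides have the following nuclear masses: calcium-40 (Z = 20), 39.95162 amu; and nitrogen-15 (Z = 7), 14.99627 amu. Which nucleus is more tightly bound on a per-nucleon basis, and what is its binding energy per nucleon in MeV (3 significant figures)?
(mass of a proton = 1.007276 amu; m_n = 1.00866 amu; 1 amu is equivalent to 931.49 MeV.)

calcium-40: Σm = 20(1.007276) + 20(1.00866) = 40.318720 amu; Δm = 0.367100 amu; E_B = 341.95 MeV; E_B/A = 8.549 MeV
nitrogen-15: Σm = 7(1.007276) + 8(1.00866) = 15.120212 amu; Δm = 0.123942 amu; E_B = 115.45 MeV; E_B/A = 7.697 MeV
calcium-40 has the higher binding energy per nucleon, so it is the more tightly bound nucleus.

calcium-40; 8.55 MeV/nucleon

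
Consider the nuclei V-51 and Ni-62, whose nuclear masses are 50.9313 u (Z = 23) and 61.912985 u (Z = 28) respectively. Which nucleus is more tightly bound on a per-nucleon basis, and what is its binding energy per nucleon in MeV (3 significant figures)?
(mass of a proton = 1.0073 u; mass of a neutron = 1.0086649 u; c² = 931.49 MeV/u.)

Ni-62; 8.80 MeV/nucleon

V-51: Σm = 23(1.0073) + 28(1.0086649) = 51.4105172 u; Δm = 0.4792172 u; E_B = 446.39 MeV; E_B/A = 8.753 MeV
Ni-62: Σm = 28(1.0073) + 34(1.0086649) = 62.4990066 u; Δm = 0.5860216 u; E_B = 545.87 MeV; E_B/A = 8.804 MeV
Ni-62 has the higher binding energy per nucleon, so it is the more tightly bound nucleus.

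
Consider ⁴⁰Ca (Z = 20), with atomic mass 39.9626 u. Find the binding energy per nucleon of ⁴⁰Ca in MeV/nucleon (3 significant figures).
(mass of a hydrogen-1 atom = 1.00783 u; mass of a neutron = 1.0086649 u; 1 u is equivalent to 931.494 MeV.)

Z = 20, so N = A − Z = 40 − 20 = 20.
Mass of separated nucleons = 20(1.00783) + 20(1.0086649) = 20.15660 + 20.1732980 = 40.3298980 u
Δm = 40.3298980 − 39.9626 = 0.3672980 u
Binding energy = Δm·c² = 0.3672980 × 931.494 MeV/u = 342.136 MeV
BE/A = 342.136 MeV / 40 = 8.553 MeV/nucleon

8.55 MeV/nucleon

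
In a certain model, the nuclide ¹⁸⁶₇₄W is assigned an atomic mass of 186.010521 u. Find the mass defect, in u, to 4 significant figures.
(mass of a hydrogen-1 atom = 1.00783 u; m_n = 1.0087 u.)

1.543 u

With 74 protons and 112 neutrons (A = 186):
Mass of separated nucleons = 74(1.00783) + 112(1.0087) = 74.57942 + 112.9744 = 187.55382 u
Δm = 187.55382 − 186.010521 = 1.543299 u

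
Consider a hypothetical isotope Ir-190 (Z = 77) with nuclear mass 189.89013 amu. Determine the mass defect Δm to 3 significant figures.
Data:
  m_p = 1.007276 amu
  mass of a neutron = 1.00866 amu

1.65 amu

The nucleus contains 77 protons and 190 − 77 = 113 neutrons.
Total constituent mass: 77 × 1.007276 + 113 × 1.00866 = 191.538832 amu
Mass defect Δm = 191.538832 − 189.89013 = 1.648702 amu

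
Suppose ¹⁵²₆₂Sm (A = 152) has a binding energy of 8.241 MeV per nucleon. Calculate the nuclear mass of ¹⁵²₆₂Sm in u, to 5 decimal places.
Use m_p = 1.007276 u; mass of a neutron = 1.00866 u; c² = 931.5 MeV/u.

Total binding energy = 152 × 8.241 = 1252.632 MeV
Mass defect = 1252.632 MeV / (931.5 MeV/u) = 1.3447472 u
Constituent mass = 62(1.007276) + 90(1.00866) = 153.230512 u
Nuclear mass = 153.230512 − 1.3447472 = 151.8857648 u ≈ 151.88576 u (to 5 decimal places)

151.88576 u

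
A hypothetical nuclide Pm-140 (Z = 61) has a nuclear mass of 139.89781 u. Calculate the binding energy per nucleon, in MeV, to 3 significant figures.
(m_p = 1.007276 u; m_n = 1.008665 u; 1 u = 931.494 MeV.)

8.19 MeV/nucleon

With 61 protons and 79 neutrons (A = 140):
Mass of separated nucleons = 61(1.007276) + 79(1.008665) = 61.443836 + 79.684535 = 141.128371 u
The mass defect is 141.128371 − 139.89781 = 1.230561 u.
Binding energy = Δm·c² = 1.230561 × 931.494 MeV/u = 1146.26 MeV
BE/A = 1146.26 MeV / 140 = 8.188 MeV/nucleon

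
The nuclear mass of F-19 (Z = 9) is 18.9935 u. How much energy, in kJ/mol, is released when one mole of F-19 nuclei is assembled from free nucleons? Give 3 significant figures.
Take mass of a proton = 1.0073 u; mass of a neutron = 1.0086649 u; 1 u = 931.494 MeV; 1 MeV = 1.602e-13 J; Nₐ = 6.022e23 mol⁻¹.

With 9 protons and 10 neutrons (A = 19):
Σm = 9·m_p + 10·m_n = 9.0657 + 10.0866490 = 19.1523490 u
Mass defect Δm = 19.1523490 − 18.9935 = 0.1588490 u
E_B = 0.1588490 × 931.494 = 147.967 MeV
Per nucleus in joules: 147.967 MeV × 1.602e-13 J/MeV = 2.3704e-11 J
Per mole: 2.3704e-11 J × 6.022e23 mol⁻¹ = 1.4275e+13 J/mol

1.43e+10 kJ/mol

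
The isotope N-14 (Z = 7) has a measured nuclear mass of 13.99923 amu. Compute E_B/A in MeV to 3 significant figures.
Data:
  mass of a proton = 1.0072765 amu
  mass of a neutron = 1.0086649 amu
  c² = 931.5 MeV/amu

The nucleus contains 7 protons and 14 − 7 = 7 neutrons.
Mass of separated nucleons = 7(1.0072765) + 7(1.0086649) = 7.0509355 + 7.0606543 = 14.1115898 amu
Δm = 14.1115898 − 13.99923 = 0.1123598 amu
E_B = 0.1123598 × 931.5 = 104.663 MeV
Dividing by A = 14 gives 7.476 MeV per nucleon.

7.48 MeV/nucleon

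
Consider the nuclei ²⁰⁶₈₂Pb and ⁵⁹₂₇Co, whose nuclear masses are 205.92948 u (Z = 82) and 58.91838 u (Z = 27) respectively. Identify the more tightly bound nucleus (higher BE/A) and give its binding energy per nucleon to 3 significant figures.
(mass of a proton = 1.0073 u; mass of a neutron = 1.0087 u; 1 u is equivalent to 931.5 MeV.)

²⁰⁶₈₂Pb: Σm = 82(1.0073) + 124(1.0087) = 207.6774 u; Δm = 1.74792 u; E_B = 1628.2 MeV; E_B/A = 7.904 MeV
⁵⁹₂₇Co: Σm = 27(1.0073) + 32(1.0087) = 59.4755 u; Δm = 0.55712 u; E_B = 518.96 MeV; E_B/A = 8.796 MeV
⁵⁹₂₇Co has the higher binding energy per nucleon, so it is the more tightly bound nucleus.

⁵⁹₂₇Co; 8.80 MeV/nucleon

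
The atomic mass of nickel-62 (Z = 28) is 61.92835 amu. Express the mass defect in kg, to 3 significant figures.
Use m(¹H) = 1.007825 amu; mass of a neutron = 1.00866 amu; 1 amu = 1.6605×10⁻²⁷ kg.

With 28 protons and 34 neutrons (A = 62):
Total constituent mass: 28 × 1.007825 + 34 × 1.00866 = 62.513540 amu
Δm = 62.513540 − 61.92835 = 0.585190 amu
In SI units: 0.585190 amu × 1.6605×10⁻²⁷ kg/amu = 9.7171e-28 kg

9.72e-28 kg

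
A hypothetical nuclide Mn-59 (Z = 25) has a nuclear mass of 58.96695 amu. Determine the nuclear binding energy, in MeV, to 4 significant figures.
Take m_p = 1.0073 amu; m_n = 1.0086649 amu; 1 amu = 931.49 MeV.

Total constituent mass: 25 × 1.0073 + 34 × 1.0086649 = 59.4771066 amu
Mass defect Δm = 59.4771066 − 58.96695 = 0.5101566 amu
Binding energy = Δm·c² = 0.5101566 × 931.49 MeV/amu = 475.206 MeV

475.2 MeV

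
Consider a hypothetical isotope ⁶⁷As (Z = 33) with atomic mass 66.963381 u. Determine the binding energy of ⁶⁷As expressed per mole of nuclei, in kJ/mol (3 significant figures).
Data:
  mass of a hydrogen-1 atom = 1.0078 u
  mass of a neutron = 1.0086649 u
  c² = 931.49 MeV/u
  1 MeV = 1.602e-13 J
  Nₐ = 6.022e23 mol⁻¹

The nucleus contains 33 protons and 67 − 33 = 34 neutrons.
Σm = 33·m(¹H) + 34·m_n = 33.2574 + 34.2946066 = 67.5520066 u
Mass defect Δm = 67.5520066 − 66.963381 = 0.5886256 u
Converting to energy: 0.5886256 u × 931.49 MeV/u = 548.299 MeV
Per nucleus in joules: 548.299 MeV × 1.602e-13 J/MeV = 8.7837e-11 J
Per mole: 8.7837e-11 J × 6.022e23 mol⁻¹ = 5.2895e+13 J/mol

5.29e+10 kJ/mol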